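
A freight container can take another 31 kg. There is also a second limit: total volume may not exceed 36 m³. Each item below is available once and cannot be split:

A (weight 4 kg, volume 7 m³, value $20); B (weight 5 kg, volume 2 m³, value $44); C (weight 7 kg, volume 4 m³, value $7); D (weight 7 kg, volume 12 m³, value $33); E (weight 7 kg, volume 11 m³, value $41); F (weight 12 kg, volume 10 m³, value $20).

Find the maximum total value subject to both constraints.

$145

Feasible sets respecting both limits:
- A+B+C+D+E: weight 30, volume 36, value 145
- A+B+D+E: weight 23, volume 32, value 138
- B+D+E+F: weight 31, volume 35, value 138
Best: $145.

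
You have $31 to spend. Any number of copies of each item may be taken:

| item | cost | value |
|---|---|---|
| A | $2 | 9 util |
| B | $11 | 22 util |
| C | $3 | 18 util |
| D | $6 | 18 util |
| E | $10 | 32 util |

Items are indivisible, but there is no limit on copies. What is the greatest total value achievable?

Best value-per-unit is C at 18/3; filling with it alone gives 10×18 = 180.
Optimal mix: 2×A + 9×C → cost 31, value 180.

180 util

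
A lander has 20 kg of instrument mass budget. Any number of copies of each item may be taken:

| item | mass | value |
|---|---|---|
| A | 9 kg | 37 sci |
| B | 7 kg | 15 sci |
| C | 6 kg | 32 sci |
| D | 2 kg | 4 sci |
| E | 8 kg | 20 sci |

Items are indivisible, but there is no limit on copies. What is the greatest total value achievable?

Best value-per-unit is C at 32/6; filling with it alone gives 3×32 = 96.
Optimal mix: 3×C + 1×D → mass 20, value 100.

100 sci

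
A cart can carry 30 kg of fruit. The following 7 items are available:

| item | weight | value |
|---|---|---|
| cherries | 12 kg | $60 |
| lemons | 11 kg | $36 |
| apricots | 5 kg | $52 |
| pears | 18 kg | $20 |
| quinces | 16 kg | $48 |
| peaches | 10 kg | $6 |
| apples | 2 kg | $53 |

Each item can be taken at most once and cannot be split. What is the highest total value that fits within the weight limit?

$201

This is a 0/1 knapsack; check combinations near the capacity.
- cherries+lemons+apricots+apples: weight 12+11+5+2=30, value 60+36+52+53=201
- cherries+apricots+peaches+apples: weight 12+5+10+2=29, value 60+52+6+53=171
- cherries+apricots+apples: weight 12+5+2=19, value 60+52+53=165
Best: $201.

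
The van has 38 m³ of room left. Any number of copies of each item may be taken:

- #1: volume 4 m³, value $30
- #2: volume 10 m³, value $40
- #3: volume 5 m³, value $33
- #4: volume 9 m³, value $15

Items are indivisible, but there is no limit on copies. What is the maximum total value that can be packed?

$276

Best value-per-unit is #1 at 30/4; filling with it alone gives 9×30 = 270.
Optimal mix: 7×#1 + 2×#3 → volume 38, value 276.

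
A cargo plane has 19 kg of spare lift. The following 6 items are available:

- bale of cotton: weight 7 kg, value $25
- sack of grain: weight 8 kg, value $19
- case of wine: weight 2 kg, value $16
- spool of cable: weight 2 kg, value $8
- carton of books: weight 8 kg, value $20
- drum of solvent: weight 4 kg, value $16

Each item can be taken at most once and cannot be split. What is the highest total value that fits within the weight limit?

$69

Check high-value combinations within 19 kg:
- bale of cotton+case of wine+spool of cable+carton of books: weight 7+2+2+8=19, value 25+16+8+20=69
- bale of cotton+sack of grain+case of wine+spool of cable: weight 7+8+2+2=19, value 25+19+16+8=68
- bale of cotton+case of wine+spool of cable+drum of solvent: weight 7+2+2+4=15, value 25+16+8+16=65
Best: $69.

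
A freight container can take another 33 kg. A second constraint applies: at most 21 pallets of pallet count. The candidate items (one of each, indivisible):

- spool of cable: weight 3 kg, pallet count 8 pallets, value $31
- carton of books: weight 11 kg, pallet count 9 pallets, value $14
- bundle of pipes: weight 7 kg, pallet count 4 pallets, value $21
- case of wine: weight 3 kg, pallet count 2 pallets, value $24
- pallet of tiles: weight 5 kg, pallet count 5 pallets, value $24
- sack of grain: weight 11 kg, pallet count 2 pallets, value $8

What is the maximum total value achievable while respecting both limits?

$108

Feasible sets respecting both limits:
- spool of cable+bundle of pipes+case of wine+pallet of tiles+sack of grain: weight 29, pallet count 21, value 108
- spool of cable+bundle of pipes+case of wine+pallet of tiles: weight 18, pallet count 19, value 100
- spool of cable+case of wine+pallet of tiles+sack of grain: weight 22, pallet count 17, value 87
- spool of cable+bundle of pipes+case of wine+sack of grain: weight 24, pallet count 16, value 84
Best: $108.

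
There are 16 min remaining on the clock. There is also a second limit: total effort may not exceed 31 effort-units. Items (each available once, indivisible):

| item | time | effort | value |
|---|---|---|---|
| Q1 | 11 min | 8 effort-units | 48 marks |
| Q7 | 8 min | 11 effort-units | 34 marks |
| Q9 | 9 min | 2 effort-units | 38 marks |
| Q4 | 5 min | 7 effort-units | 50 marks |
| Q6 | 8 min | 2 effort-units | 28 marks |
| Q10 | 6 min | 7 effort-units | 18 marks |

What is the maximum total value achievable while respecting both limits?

Feasible sets respecting both limits:
- Q1+Q4: time 16, effort 15, value 98
- Q9+Q4: time 14, effort 9, value 88
- Q7+Q4: time 13, effort 18, value 84
- Q4+Q6: time 13, effort 9, value 78
Best: 98 marks.

98 marks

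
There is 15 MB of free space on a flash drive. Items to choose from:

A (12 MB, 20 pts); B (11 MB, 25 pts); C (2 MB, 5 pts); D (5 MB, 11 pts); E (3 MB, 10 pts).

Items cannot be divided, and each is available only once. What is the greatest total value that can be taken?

35 pts

Check high-value combinations within 15 MB:
- B+E: size 11+3=14, value 25+10=35
- B+C: size 11+2=13, value 25+5=30
- A+E: size 12+3=15, value 20+10=30
- C+D+E: size 2+5+3=10, value 5+11+10=26
Best: 35 pts.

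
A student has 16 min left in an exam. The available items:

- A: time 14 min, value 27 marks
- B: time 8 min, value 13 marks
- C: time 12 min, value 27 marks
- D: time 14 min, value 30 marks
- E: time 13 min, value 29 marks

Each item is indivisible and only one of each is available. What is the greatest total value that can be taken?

Check high-value combinations within 16 min:
- D: time 14, value 30
- E: time 13, value 29
- C: time 12, value 27
- A: time 14, value 27
Best: 30 marks.

30 marks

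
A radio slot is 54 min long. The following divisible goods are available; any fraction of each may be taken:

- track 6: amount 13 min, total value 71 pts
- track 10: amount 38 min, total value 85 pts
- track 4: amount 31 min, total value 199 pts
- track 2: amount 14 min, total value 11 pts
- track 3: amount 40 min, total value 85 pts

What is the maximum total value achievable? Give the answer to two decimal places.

Take in order of value per unit:
- track 4 (199/31 per unit): all 31 → value 199, running total 199.00
- track 6 (71/13 per unit): all 13 → value 71, running total 270.00
- track 10 (85/38 per unit): 10 of 38 → value 10×85/38 = 22.3684, running total 292.37
Total 292.37.

292.37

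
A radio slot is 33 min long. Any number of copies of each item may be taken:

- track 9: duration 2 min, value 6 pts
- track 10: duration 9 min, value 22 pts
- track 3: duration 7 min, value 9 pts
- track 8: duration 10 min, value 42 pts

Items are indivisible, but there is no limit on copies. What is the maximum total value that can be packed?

Best value-per-unit is track 8 at 42/10; filling with it alone gives 3×42 = 126.
Optimal mix: 1×track 9 + 3×track 8 → duration 32, value 132.

132 pts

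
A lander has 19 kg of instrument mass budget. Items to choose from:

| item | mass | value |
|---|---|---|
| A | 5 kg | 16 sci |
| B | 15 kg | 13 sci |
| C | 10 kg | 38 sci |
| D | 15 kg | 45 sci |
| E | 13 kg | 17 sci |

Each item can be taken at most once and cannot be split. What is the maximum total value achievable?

54 sci

Check high-value combinations within 19 kg:
- A+C: mass 5+10=15, value 16+38=54
- D: mass 15, value 45
- C: mass 10, value 38
Best: 54 sci.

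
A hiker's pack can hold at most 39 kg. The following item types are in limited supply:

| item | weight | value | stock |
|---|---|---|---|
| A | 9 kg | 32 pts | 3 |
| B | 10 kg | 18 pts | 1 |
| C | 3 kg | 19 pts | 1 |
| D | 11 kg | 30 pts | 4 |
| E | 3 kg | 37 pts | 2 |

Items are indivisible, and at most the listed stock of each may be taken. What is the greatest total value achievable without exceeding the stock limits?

189 pts

Top feasible selections:
- 3×A + 1×C + 2×E: weight 36, value 189
- 2×A + 1×C + 1×D + 2×E: weight 38, value 187
- 2×A + 1×B + 1×C + 2×E: weight 37, value 175
Best: 189 pts.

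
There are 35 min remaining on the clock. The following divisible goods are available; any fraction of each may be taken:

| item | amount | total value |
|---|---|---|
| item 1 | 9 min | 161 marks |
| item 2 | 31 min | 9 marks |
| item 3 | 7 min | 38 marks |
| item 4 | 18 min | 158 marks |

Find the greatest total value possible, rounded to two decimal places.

Take in order of value per unit:
- item 1 (161/9 per unit): all 9 → value 161, running total 161.00
- item 4 (158/18 per unit): all 18 → value 158, running total 319.00
- item 3 (38/7 per unit): all 7 → value 38, running total 357.00
- item 2 (9/31 per unit): 1 of 31 → value 1×9/31 = 0.2903, running total 357.29
Total 357.29.

357.29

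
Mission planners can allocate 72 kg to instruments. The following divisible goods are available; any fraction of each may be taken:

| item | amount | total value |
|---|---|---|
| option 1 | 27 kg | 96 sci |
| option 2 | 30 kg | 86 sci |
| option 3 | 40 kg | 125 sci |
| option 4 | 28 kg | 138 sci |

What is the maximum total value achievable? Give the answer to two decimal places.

287.13

Take in order of value per unit:
- option 4 (138/28 per unit): all 28 → value 138, running total 138.00
- option 1 (96/27 per unit): all 27 → value 96, running total 234.00
- option 3 (125/40 per unit): 17 of 40 → value 17×125/40 = 53.1250, running total 287.13
Total 287.13.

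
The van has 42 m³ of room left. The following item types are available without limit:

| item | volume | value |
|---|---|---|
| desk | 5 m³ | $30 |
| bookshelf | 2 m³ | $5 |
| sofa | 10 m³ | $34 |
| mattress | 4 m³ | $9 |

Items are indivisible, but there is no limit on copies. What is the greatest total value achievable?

$245

Best value-per-unit is desk at 30/5; filling with it alone gives 8×30 = 240.
Optimal mix: 8×desk + 1×bookshelf → volume 42, value 245.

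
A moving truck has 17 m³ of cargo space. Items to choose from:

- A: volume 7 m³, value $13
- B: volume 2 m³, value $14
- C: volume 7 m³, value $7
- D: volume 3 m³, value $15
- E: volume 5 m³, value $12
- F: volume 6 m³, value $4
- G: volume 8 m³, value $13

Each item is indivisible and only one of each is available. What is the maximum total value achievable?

Check high-value combinations within 17 m³:
- A+B+D+E: volume 7+2+3+5=17, value 13+14+15+12=54
- B+C+D+E: volume 2+7+3+5=17, value 14+7+15+12=48
- B+D+E+F: volume 2+3+5+6=16, value 14+15+12+4=45
- A+B+D: volume 7+2+3=12, value 13+14+15=42
Best: $54.

$54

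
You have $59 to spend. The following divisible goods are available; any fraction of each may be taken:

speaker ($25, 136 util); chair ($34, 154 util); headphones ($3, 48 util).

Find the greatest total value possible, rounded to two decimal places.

324.41

Take in order of value per unit:
- headphones (48/3 per unit): all 3 → value 48, running total 48.00
- speaker (136/25 per unit): all 25 → value 136, running total 184.00
- chair (154/34 per unit): 31 of 34 → value 31×154/34 = 140.4118, running total 324.41
Total 324.41.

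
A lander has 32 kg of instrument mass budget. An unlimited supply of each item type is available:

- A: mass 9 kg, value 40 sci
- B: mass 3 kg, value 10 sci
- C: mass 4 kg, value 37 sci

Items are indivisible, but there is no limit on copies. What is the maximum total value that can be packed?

Best value-per-unit is C at 37/4, and filling with it alone uses mass 8×4=32. No mix of the others beats 8×37 = 296.

296 sci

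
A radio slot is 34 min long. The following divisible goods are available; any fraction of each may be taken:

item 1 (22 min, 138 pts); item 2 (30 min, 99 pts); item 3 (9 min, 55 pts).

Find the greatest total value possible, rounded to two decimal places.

202.90

Take in order of value per unit:
- item 1 (138/22 per unit): all 22 → value 138, running total 138.00
- item 3 (55/9 per unit): all 9 → value 55, running total 193.00
- item 2 (99/30 per unit): 3 of 30 → value 3×99/30 = 9.9000, running total 202.90
Total 202.90.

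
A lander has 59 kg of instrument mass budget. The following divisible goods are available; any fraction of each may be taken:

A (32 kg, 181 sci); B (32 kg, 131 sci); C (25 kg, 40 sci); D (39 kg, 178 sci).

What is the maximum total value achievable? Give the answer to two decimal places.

304.23

Take in order of value per unit:
- A (181/32 per unit): all 32 → value 181, running total 181.00
- D (178/39 per unit): 27 of 39 → value 27×178/39 = 123.2308, running total 304.23
Total 304.23.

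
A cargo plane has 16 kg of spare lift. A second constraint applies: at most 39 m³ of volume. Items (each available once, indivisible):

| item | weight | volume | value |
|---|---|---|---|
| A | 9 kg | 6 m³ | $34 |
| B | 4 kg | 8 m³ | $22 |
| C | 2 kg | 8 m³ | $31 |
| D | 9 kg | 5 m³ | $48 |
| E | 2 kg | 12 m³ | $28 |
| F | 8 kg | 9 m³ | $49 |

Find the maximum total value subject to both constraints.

Feasible sets respecting both limits:
- B+C+E+F: weight 16, volume 37, value 130
- C+E+F: weight 12, volume 29, value 108
- C+D+E: weight 13, volume 25, value 107
- B+C+F: weight 14, volume 25, value 102
Best: $130.

$130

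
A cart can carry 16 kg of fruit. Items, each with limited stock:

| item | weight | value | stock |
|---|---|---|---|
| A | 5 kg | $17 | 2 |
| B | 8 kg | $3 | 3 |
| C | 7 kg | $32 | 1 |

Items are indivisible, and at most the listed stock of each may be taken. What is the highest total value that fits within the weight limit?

$49

Top feasible selections:
- 1×A + 1×C: weight 12, value 49
- 1×B + 1×C: weight 15, value 35
Best: $49.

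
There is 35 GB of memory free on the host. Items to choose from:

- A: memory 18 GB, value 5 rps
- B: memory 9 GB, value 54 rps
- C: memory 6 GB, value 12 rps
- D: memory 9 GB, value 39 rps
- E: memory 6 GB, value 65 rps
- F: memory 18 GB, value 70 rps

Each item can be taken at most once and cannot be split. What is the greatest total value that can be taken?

189 rps

This is a 0/1 knapsack; check combinations near the capacity.
- B+E+F: memory 9+6+18=33, value 54+65+70=189
- D+E+F: memory 9+6+18=33, value 39+65+70=174
- B+C+D+E: memory 9+6+9+6=30, value 54+12+39+65=170
Best: 189 rps.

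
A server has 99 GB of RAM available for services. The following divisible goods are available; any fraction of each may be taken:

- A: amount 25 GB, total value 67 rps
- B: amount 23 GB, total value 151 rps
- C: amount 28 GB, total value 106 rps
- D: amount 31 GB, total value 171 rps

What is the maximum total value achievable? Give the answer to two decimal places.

473.56

Take in order of value per unit:
- B (151/23 per unit): all 23 → value 151, running total 151.00
- D (171/31 per unit): all 31 → value 171, running total 322.00
- C (106/28 per unit): all 28 → value 106, running total 428.00
- A (67/25 per unit): 17 of 25 → value 17×67/25 = 45.5600, running total 473.56
Total 473.56.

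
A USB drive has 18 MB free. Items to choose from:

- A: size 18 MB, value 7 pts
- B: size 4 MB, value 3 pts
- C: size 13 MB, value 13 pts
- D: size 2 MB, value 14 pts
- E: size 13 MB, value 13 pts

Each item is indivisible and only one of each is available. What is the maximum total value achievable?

27 pts

This is a 0/1 knapsack; check combinations near the capacity.
- C+D: size 13+2=15, value 13+14=27
- D+E: size 2+13=15, value 14+13=27
- B+D: size 4+2=6, value 3+14=17
Best: 27 pts.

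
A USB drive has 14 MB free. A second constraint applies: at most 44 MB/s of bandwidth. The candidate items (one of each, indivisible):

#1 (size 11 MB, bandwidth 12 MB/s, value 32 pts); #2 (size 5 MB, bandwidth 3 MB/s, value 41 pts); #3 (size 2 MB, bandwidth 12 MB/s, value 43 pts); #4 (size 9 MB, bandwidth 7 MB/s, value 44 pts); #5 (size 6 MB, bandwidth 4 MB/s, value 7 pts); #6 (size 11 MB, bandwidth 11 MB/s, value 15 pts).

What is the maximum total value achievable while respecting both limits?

Feasible sets respecting both limits:
- #2+#3+#5: size 13, bandwidth 19, value 91
- #3+#4: size 11, bandwidth 19, value 87
- #2+#4: size 14, bandwidth 10, value 85
- #2+#3: size 7, bandwidth 15, value 84
Best: 91 pts.

91 pts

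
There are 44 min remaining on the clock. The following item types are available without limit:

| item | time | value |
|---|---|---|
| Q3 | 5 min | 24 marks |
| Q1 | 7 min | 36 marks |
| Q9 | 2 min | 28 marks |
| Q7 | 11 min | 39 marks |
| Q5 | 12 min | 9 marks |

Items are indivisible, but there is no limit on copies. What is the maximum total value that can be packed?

Best value-per-unit is Q9 at 28/2, and filling with it alone uses time 22×2=44. No mix of the others beats 22×28 = 616.

616 marks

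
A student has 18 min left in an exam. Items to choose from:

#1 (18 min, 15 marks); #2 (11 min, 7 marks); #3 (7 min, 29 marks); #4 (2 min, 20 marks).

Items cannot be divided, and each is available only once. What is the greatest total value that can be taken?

Check high-value combinations within 18 min:
- #3+#4: time 7+2=9, value 29+20=49
- #2+#3: time 11+7=18, value 7+29=36
- #3: time 7, value 29
- #2+#4: time 11+2=13, value 7+20=27
Best: 49 marks.

49 marks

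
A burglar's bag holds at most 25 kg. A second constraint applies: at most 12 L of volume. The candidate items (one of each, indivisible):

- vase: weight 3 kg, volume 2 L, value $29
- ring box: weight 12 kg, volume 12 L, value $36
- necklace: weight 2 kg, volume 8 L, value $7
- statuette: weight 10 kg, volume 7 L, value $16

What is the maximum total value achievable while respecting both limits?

$45

Feasible sets respecting both limits:
- vase+statuette: weight 13, volume 9, value 45
- ring box: weight 12, volume 12, value 36
- vase+necklace: weight 5, volume 10, value 36
- vase: weight 3, volume 2, value 29
Best: $45.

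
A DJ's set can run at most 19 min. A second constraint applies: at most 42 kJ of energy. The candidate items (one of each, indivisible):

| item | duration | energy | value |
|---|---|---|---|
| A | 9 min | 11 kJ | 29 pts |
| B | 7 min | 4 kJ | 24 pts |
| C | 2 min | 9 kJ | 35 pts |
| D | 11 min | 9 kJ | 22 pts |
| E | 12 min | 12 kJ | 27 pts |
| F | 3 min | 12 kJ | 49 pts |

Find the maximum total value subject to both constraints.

113 pts

Feasible sets respecting both limits:
- A+C+F: duration 14, energy 32, value 113
- C+E+F: duration 17, energy 33, value 111
- B+C+F: duration 12, energy 25, value 108
Best: 113 pts.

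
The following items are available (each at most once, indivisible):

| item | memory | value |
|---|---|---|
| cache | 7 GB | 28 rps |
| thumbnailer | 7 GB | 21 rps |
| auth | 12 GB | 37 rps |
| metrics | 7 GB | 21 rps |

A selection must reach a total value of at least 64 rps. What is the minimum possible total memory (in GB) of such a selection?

19

Subsets with value ≥ 64, sorted by total memory:
- cache+auth: memory 19, value 65
- cache+thumbnailer+metrics: memory 21, value 70
Minimum memory: 19 GB.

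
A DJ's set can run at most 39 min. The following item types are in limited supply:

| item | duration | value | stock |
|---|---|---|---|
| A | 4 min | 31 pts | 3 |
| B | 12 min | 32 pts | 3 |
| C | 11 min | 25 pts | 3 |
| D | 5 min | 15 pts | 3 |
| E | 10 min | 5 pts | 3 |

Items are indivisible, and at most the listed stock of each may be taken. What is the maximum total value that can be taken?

170 pts

Top feasible selections:
- 3×A + 1×B + 3×D: duration 39, value 170
- 3×A + 1×C + 3×D: duration 38, value 163
Best: 170 pts.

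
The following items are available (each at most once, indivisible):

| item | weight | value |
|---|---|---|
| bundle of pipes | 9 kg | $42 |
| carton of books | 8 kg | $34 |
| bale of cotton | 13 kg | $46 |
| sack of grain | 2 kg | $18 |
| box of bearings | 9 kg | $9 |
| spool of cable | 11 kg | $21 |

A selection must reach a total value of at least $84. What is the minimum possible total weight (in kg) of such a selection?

Subsets with value ≥ 84, sorted by total weight:
- bundle of pipes+carton of books+sack of grain: weight 19, value 94
- bundle of pipes+bale of cotton: weight 22, value 88
Minimum weight: 19 kg.

19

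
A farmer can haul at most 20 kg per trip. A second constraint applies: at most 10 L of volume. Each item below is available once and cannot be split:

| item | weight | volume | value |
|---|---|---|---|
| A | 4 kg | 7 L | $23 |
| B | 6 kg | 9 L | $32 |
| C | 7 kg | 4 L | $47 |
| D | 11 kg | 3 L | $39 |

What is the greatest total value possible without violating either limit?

$86

Feasible sets respecting both limits:
- C+D: weight 18, volume 7, value 86
- A+D: weight 15, volume 10, value 62
- C: weight 7, volume 4, value 47
- D: weight 11, volume 3, value 39
Best: $86.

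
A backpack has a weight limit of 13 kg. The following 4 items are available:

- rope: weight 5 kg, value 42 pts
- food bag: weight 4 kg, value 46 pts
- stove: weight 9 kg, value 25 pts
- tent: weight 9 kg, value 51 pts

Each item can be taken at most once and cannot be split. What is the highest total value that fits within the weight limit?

Check high-value combinations within 13 kg:
- food bag+tent: weight 4+9=13, value 46+51=97
- rope+food bag: weight 5+4=9, value 42+46=88
- food bag+stove: weight 4+9=13, value 46+25=71
- tent: weight 9, value 51
Best: 97 pts.

97 pts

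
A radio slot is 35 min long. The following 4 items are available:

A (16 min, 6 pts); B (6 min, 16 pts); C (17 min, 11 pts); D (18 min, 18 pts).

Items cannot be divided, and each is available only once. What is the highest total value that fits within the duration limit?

34 pts

Check high-value combinations within 35 min:
- B+D: duration 6+18=24, value 16+18=34
- C+D: duration 17+18=35, value 11+18=29
- B+C: duration 6+17=23, value 16+11=27
Best: 34 pts.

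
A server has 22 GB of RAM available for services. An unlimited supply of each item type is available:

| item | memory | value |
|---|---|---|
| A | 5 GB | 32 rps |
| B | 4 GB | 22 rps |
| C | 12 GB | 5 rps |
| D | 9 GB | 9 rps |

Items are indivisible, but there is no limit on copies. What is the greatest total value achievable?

Best value-per-unit is A at 32/5; filling with it alone gives 4×32 = 128.
Optimal mix: 2×A + 3×B → memory 22, value 130.

130 rps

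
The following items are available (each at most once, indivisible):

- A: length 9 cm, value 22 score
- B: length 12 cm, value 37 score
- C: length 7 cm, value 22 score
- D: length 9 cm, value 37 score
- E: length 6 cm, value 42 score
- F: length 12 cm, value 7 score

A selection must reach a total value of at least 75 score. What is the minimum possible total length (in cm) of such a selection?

15

Subsets with value ≥ 75, sorted by total length:
- D+E: length 15, value 79
- B+E: length 18, value 79
- C+D+E: length 22, value 101
- A+C+E: length 22, value 86
Minimum length: 15 cm.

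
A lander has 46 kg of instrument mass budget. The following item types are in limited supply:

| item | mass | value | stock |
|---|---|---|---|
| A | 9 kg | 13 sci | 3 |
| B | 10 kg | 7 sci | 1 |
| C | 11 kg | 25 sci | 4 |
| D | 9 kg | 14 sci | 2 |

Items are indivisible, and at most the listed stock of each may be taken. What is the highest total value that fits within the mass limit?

100 sci

Best selections within mass 46 and stock limits:
- 4×C: mass 44, value 100
- 3×C + 1×D: mass 42, value 89
- 1×A + 3×C: mass 42, value 88
- 1×B + 3×C: mass 43, value 82
Best: 100 sci.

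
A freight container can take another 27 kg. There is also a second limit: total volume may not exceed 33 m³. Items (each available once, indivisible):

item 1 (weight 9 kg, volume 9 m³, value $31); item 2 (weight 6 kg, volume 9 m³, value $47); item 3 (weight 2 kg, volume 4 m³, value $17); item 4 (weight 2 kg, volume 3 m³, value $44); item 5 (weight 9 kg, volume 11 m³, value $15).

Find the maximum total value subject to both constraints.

Feasible sets respecting both limits:
- item 1+item 2+item 3+item 4: weight 19, volume 25, value 139
- item 1+item 2+item 4+item 5: weight 26, volume 32, value 137
- item 2+item 3+item 4+item 5: weight 19, volume 27, value 123
Best: $139.

$139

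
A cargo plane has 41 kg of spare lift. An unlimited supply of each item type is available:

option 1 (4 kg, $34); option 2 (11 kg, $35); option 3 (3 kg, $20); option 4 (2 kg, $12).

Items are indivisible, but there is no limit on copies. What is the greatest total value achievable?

Best value-per-unit is option 1 at 34/4, and filling with it alone uses weight 10×4=40. No mix of the others beats 10×34 = 340.

$340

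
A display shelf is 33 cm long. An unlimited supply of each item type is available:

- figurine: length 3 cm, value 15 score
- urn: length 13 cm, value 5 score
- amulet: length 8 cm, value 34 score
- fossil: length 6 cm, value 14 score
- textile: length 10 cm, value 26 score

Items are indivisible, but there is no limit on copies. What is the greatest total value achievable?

165 score

Best value-per-unit is figurine at 15/3, and filling with it alone uses length 11×3=33. No mix of the others beats 11×15 = 165.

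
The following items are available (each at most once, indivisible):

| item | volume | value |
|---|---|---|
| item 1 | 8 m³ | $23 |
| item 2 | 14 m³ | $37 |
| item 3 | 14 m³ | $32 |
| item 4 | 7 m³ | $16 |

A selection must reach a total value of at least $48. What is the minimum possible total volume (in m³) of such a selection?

21

Subsets with value ≥ 48, sorted by total volume:
- item 2+item 4: volume 21, value 53
- item 3+item 4: volume 21, value 48
- item 1+item 2: volume 22, value 60
- item 1+item 3: volume 22, value 55
Minimum volume: 21 m³.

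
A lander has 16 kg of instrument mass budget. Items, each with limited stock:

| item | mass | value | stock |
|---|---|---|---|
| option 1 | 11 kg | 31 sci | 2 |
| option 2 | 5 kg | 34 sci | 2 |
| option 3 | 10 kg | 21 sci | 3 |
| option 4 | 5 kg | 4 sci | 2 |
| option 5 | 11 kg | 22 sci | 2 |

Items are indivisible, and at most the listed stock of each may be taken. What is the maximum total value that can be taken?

72 sci

Top feasible selections:
- 2×option 2 + 1×option 4: mass 15, value 72
- 2×option 2: mass 10, value 68
Best: 72 sci.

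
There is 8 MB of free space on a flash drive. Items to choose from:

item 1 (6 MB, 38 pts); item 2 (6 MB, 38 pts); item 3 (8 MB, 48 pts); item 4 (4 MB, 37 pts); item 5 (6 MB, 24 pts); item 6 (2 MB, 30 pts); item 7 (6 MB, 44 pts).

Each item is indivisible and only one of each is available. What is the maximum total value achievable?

74 pts

Check high-value combinations within 8 MB:
- item 6+item 7: size 2+6=8, value 30+44=74
- item 1+item 6: size 6+2=8, value 38+30=68
- item 2+item 6: size 6+2=8, value 38+30=68
- item 4+item 6: size 4+2=6, value 37+30=67
Best: 74 pts.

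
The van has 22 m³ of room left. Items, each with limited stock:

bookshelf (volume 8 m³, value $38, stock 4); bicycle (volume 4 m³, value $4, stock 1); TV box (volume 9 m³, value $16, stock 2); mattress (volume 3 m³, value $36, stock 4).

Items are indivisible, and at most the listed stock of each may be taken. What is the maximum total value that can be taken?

Top feasible selections:
- 1×bookshelf + 4×mattress: volume 20, value 182
- 1×TV box + 4×mattress: volume 21, value 160
Best: $182.

$182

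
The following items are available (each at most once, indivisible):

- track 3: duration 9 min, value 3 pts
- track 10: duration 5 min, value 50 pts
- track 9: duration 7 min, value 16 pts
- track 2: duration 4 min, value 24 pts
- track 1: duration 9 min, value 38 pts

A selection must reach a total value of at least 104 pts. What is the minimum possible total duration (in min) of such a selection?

Subsets with value ≥ 104, sorted by total duration:
- track 10+track 2+track 1: duration 18, value 112
- track 10+track 9+track 1: duration 21, value 104
Minimum duration: 18 min.

18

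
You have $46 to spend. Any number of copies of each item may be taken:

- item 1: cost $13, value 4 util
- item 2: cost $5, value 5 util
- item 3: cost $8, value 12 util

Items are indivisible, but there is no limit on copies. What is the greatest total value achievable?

65 util

Best value-per-unit is item 3 at 12/8; filling with it alone gives 5×12 = 60.
Optimal mix: 1×item 2 + 5×item 3 → cost 45, value 65.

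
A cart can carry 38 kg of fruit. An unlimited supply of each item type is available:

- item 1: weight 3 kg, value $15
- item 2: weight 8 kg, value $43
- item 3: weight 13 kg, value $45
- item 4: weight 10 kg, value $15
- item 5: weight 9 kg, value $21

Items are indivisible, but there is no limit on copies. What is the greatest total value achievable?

$202

Best value-per-unit is item 2 at 43/8; filling with it alone gives 4×43 = 172.
Optimal mix: 2×item 1 + 4×item 2 → weight 38, value 202.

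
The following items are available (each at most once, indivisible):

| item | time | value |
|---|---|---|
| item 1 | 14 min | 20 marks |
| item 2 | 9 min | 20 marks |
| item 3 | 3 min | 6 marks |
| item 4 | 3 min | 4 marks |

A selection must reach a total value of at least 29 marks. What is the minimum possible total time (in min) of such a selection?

Subsets with value ≥ 29, sorted by total time:
- item 2+item 3+item 4: time 15, value 30
- item 1+item 3+item 4: time 20, value 30
Minimum time: 15 min.

15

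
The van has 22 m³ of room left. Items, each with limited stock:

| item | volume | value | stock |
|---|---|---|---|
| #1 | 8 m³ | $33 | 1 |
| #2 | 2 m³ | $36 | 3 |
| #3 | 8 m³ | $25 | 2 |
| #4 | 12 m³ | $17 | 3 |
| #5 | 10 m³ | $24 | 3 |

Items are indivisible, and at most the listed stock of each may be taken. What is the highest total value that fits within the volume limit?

$166

Top feasible selections:
- 1×#1 + 3×#2 + 1×#3: volume 22, value 166
- 3×#2 + 2×#3: volume 22, value 158
- 1×#1 + 3×#2: volume 14, value 141
Best: $166.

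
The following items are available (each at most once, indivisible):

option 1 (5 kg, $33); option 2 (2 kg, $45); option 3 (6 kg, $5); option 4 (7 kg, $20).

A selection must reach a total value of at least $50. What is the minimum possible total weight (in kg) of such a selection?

Subsets with value ≥ 50, sorted by total weight:
- option 1+option 2: weight 7, value 78
- option 2+option 3: weight 8, value 50
- option 2+option 4: weight 9, value 65
- option 1+option 4: weight 12, value 53
Minimum weight: 7 kg.

7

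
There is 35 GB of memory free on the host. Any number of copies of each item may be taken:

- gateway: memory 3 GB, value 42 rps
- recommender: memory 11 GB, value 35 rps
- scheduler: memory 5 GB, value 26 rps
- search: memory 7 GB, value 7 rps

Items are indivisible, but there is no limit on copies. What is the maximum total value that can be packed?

Best value-per-unit is gateway at 42/3, and filling with it alone uses memory 11×3=33. No mix of the others beats 11×42 = 462.

462 rps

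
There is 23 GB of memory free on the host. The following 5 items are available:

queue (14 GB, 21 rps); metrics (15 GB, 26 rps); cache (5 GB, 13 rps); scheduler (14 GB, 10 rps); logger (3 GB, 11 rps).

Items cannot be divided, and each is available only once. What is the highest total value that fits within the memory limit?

Check high-value combinations within 23 GB:
- metrics+cache+logger: memory 15+5+3=23, value 26+13+11=50
- queue+cache+logger: memory 14+5+3=22, value 21+13+11=45
- metrics+cache: memory 15+5=20, value 26+13=39
Best: 50 rps.

50 rps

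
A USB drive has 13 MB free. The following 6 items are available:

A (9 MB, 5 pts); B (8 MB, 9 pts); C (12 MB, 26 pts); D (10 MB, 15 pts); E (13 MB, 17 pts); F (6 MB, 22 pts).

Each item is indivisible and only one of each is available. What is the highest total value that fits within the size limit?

26 pts

Check high-value combinations within 13 MB:
- C: size 12, value 26
- F: size 6, value 22
- E: size 13, value 17
Best: 26 pts.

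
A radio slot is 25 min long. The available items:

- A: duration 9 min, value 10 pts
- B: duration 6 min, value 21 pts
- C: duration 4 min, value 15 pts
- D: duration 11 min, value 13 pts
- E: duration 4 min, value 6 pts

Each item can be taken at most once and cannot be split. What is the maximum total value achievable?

55 pts

This is a 0/1 knapsack; check combinations near the capacity.
- B+C+D+E: duration 6+4+11+4=25, value 21+15+13+6=55
- A+B+C+E: duration 9+6+4+4=23, value 10+21+15+6=52
- B+C+D: duration 6+4+11=21, value 21+15+13=49
Best: 55 pts.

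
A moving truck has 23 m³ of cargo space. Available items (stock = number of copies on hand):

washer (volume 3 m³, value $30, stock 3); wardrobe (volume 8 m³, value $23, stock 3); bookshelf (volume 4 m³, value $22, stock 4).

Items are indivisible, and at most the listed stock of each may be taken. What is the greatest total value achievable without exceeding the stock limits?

Top feasible selections:
- 3×washer + 3×bookshelf: volume 21, value 156
- 2×washer + 4×bookshelf: volume 22, value 148
- 3×washer + 1×wardrobe + 1×bookshelf: volume 21, value 135
Best: $156.

$156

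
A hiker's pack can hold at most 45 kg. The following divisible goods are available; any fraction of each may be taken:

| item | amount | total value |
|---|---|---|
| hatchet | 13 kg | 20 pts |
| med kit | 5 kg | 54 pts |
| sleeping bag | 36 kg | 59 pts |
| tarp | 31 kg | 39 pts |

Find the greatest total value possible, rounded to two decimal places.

119.15

Take in order of value per unit:
- med kit (54/5 per unit): all 5 → value 54, running total 54.00
- sleeping bag (59/36 per unit): all 36 → value 59, running total 113.00
- hatchet (20/13 per unit): 4 of 13 → value 4×20/13 = 6.1538, running total 119.15
Total 119.15.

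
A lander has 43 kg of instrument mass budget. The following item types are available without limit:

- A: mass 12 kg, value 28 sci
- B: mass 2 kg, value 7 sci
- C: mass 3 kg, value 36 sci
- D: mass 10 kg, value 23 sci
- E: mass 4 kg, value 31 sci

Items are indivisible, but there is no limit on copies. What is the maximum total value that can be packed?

Best value-per-unit is C at 36/3, and filling with it alone uses mass 14×3=42. No mix of the others beats 14×36 = 504.

504 sci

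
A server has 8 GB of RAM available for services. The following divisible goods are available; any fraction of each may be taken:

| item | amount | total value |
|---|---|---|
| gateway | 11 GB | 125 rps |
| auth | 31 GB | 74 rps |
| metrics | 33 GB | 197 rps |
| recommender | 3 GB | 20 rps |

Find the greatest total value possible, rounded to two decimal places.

Take in order of value per unit:
- gateway (125/11 per unit): 8 of 11 → value 8×125/11 = 90.9091, running total 90.91
Total 90.91.

90.91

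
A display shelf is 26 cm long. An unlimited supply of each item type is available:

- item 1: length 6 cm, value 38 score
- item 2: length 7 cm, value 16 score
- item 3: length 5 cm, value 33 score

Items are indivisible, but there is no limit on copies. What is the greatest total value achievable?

Best value-per-unit is item 3 at 33/5; filling with it alone gives 5×33 = 165.
Optimal mix: 1×item 1 + 4×item 3 → length 26, value 170.

170 score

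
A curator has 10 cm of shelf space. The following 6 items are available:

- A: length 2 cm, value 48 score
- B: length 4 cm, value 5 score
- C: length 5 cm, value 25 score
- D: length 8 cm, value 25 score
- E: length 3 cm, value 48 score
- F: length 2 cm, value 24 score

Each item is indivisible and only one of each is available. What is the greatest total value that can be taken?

Check high-value combinations within 10 cm:
- A+C+E: length 2+5+3=10, value 48+25+48=121
- A+E+F: length 2+3+2=7, value 48+48+24=120
- A+B+E: length 2+4+3=9, value 48+5+48=101
Best: 121 score.

121 score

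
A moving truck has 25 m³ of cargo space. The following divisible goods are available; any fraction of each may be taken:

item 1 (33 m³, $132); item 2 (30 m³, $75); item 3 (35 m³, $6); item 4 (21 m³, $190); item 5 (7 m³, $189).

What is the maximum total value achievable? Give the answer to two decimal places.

Take in order of value per unit:
- item 5 (189/7 per unit): all 7 → value 189, running total 189.00
- item 4 (190/21 per unit): 18 of 21 → value 18×190/21 = 162.8571, running total 351.86
Total 351.86.

351.86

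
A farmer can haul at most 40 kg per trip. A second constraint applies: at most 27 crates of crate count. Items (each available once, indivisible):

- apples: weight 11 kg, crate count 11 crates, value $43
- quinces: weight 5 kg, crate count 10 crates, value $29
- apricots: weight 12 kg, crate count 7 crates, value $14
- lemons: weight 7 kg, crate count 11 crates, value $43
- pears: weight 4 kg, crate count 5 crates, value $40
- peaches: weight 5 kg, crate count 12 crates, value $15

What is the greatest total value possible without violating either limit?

$126

Feasible sets respecting both limits:
- apples+lemons+pears: weight 22, crate count 27, value 126
- apples+quinces+pears: weight 20, crate count 26, value 112
- quinces+lemons+pears: weight 16, crate count 26, value 112
Best: $126.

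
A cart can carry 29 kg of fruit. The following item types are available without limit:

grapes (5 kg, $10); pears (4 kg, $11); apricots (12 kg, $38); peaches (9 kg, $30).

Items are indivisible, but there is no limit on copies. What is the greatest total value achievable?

$90

Best value-per-unit is peaches at 30/9; filling with it alone gives 3×30 = 90.
Optimal mix: 2×pears + 1×apricots + 1×peaches → weight 29, value 90.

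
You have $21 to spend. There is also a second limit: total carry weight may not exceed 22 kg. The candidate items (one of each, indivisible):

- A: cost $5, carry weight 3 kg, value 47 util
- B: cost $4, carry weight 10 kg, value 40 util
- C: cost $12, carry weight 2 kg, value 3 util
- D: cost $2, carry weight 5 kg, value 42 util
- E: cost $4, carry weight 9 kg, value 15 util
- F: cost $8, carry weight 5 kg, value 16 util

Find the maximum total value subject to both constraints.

129 util

Feasible sets respecting both limits:
- A+B+D: cost 11, carry weight 18, value 129
- A+D+E+F: cost 19, carry weight 22, value 120
- A+D+F: cost 15, carry weight 13, value 105
Best: 129 util.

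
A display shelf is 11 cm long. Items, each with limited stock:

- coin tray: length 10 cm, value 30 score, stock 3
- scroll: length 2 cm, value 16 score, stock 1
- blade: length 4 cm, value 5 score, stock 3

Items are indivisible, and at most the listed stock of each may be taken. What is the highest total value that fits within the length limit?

Best selections within length 11 and stock limits:
- 1×coin tray: length 10, value 30
- 1×scroll + 2×blade: length 10, value 26
- 1×scroll + 1×blade: length 6, value 21
Best: 30 score.

30 score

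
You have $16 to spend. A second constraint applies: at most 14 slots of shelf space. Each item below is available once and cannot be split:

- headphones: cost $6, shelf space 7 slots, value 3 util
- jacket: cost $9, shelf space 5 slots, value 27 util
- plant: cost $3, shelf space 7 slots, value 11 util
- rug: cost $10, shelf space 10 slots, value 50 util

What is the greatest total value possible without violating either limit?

50 util

Feasible sets respecting both limits:
- rug: cost 10, shelf space 10, value 50
- jacket+plant: cost 12, shelf space 12, value 38
- headphones+jacket: cost 15, shelf space 12, value 30
- jacket: cost 9, shelf space 5, value 27
Best: 50 util.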